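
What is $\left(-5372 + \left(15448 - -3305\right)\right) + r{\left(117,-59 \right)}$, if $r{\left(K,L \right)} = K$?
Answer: $13498$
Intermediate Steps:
$\left(-5372 + \left(15448 - -3305\right)\right) + r{\left(117,-59 \right)} = \left(-5372 + \left(15448 - -3305\right)\right) + 117 = \left(-5372 + \left(15448 + 3305\right)\right) + 117 = \left(-5372 + 18753\right) + 117 = 13381 + 117 = 13498$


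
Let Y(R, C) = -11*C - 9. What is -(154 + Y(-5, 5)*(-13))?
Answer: -986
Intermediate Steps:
Y(R, C) = -9 - 11*C
-(154 + Y(-5, 5)*(-13)) = -(154 + (-9 - 11*5)*(-13)) = -(154 + (-9 - 55)*(-13)) = -(154 - 64*(-13)) = -(154 + 832) = -1*986 = -986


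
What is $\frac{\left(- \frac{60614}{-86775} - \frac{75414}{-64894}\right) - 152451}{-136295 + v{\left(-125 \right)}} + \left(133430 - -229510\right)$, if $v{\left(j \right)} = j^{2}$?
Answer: $\frac{61655927432280888646}{169878527622375} \approx 3.6294 \cdot 10^{5}$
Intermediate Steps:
$\frac{\left(- \frac{60614}{-86775} - \frac{75414}{-64894}\right) - 152451}{-136295 + v{\left(-125 \right)}} + \left(133430 - -229510\right) = \frac{\left(- \frac{60614}{-86775} - \frac{75414}{-64894}\right) - 152451}{-136295 + \left(-125\right)^{2}} + \left(133430 - -229510\right) = \frac{\left(\left(-60614\right) \left(- \frac{1}{86775}\right) - - \frac{37707}{32447}\right) - 152451}{-136295 + 15625} + \left(133430 + 229510\right) = \frac{\left(\frac{60614}{86775} + \frac{37707}{32447}\right) - 152451}{-120670} + 362940 = \left(\frac{5238767383}{2815588425} - 152451\right) \left(- \frac{1}{120670}\right) + 362940 = \left(- \frac{429234032212292}{2815588425}\right) \left(- \frac{1}{120670}\right) + 362940 = \frac{214617016106146}{169878527622375} + 362940 = \frac{61655927432280888646}{169878527622375}$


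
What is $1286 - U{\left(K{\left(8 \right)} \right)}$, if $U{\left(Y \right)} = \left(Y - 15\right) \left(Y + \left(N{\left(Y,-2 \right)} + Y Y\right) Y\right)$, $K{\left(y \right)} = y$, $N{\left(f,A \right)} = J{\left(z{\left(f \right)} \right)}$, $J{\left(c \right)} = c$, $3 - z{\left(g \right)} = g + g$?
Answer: $4198$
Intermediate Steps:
$z{\left(g \right)} = 3 - 2 g$ ($z{\left(g \right)} = 3 - \left(g + g\right) = 3 - 2 g$)
$N{\left(f,A \right)} = 3 - 2 f$
$U{\left(Y \right)} = \left(-15 + Y\right) \left(Y + Y \left(3 + Y^{2} - 2 Y\right)\right)$ ($U{\left(Y \right)} = \left(Y - 15\right) \left(Y + \left(\left(3 - 2 Y\right) + Y Y\right) Y\right) = \left(-15 + Y\right) \left(Y + \left(\left(3 - 2 Y\right) + Y^{2}\right) Y\right) = \left(-15 + Y\right) \left(Y + \left(3 + Y^{2} - 2 Y\right) Y\right) = \left(-15 + Y\right) \left(Y + Y \left(3 + Y^{2} - 2 Y\right)\right)$)
$1286 - U{\left(K{\left(8 \right)} \right)} = 1286 - 8 \left(-60 + 8^{3} - 17 \cdot 8^{2} + 34 \cdot 8\right) = 1286 - 8 \left(-60 + 512 - 1088 + 272\right) = 1286 - 8 \left(-364\right) = 1286 - -2912 = 1286 + 2912 = 4198$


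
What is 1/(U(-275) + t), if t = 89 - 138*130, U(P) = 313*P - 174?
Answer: -1/104100 ≈ -9.6061e-6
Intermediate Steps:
U(P) = -174 + 313*P
t = -17851 (t = 89 - 17940 = -17851)
1/(U(-275) + t) = 1/((-174 + 313*(-275)) - 17851) = 1/((-174 - 86075) - 17851) = 1/(-86249 - 17851) = 1/(-104100) = -1/104100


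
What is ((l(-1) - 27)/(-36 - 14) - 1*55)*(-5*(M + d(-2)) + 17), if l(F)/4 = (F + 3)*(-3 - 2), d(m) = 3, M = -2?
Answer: -16098/25 ≈ -643.92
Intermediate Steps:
l(F) = -60 - 20*F (l(F) = 4*((F + 3)*(-3 - 2)) = 4*((3 + F)*(-5)) = 4*(-15 - 5*F) = -60 - 20*F)
((l(-1) - 27)/(-36 - 14) - 1*55)*(-5*(M + d(-2)) + 17) = (((-60 - 20*(-1)) - 27)/(-36 - 14) - 1*55)*(-5*(-2 + 3) + 17) = (((-60 + 20) - 27)/(-50) - 55)*(-5*1 + 17) = ((-40 - 27)*(-1/50) - 55)*(-5 + 17) = (-67*(-1/50) - 55)*12 = (67/50 - 55)*12 = -2683/50*12 = -16098/25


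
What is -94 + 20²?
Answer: 306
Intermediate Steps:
-94 + 20² = -94 + 400 = 306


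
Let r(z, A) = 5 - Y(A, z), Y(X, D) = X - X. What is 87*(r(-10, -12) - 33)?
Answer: -2436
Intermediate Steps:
Y(X, D) = 0
r(z, A) = 5 (r(z, A) = 5 - 1*0 = 5 + 0 = 5)
87*(r(-10, -12) - 33) = 87*(5 - 33) = 87*(-28) = -2436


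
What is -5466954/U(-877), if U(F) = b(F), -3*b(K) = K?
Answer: -16400862/877 ≈ -18701.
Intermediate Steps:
b(K) = -K/3
U(F) = -F/3
-5466954/U(-877) = -5466954/((-⅓*(-877))) = -5466954/877/3 = -5466954*3/877 = -16400862/877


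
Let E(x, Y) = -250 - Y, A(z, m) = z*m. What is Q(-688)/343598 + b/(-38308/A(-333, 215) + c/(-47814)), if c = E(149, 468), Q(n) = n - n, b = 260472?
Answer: 148609839441960/313843987 ≈ 4.7352e+5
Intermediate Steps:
A(z, m) = m*z
Q(n) = 0
c = -718 (c = -250 - 1*468 = -250 - 468 = -718)
Q(-688)/343598 + b/(-38308/A(-333, 215) + c/(-47814)) = 0/343598 + 260472/(-38308/(215*(-333)) - 718/(-47814)) = 0*(1/343598) + 260472/(-38308/(-71595) - 718*(-1/47814)) = 0 + 260472/(-38308*(-1/71595) + 359/23907) = 0 + 260472/(38308/71595 + 359/23907) = 0 + 260472/(313843987/570540555) = 0 + 260472*(570540555/313843987) = 0 + 148609839441960/313843987 = 148609839441960/313843987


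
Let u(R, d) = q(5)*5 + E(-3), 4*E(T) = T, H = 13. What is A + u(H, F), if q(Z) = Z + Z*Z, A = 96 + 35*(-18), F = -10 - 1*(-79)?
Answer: -1539/4 ≈ -384.75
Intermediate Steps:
E(T) = T/4
F = 69 (F = -10 + 79 = 69)
A = -534 (A = 96 - 630 = -534)
q(Z) = Z + Z**2
u(R, d) = 597/4 (u(R, d) = (5*(1 + 5))*5 + (1/4)*(-3) = (5*6)*5 - 3/4 = 30*5 - 3/4 = 150 - 3/4 = 597/4)
A + u(H, F) = -534 + 597/4 = -1539/4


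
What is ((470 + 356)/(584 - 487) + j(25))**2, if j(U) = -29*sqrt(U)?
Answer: 175271121/9409 ≈ 18628.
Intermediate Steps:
((470 + 356)/(584 - 487) + j(25))**2 = ((470 + 356)/(584 - 487) - 29*sqrt(25))**2 = (826/97 - 29*5)**2 = (826*(1/97) - 145)**2 = (826/97 - 145)**2 = (-13239/97)**2 = 175271121/9409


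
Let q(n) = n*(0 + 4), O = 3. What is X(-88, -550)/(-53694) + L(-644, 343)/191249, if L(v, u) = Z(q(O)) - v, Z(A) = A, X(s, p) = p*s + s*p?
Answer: -9238839968/5134461903 ≈ -1.7994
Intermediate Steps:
X(s, p) = 2*p*s (X(s, p) = p*s + p*s = 2*p*s)
q(n) = 4*n (q(n) = n*4 = 4*n)
L(v, u) = 12 - v (L(v, u) = 4*3 - v = 12 - v)
X(-88, -550)/(-53694) + L(-644, 343)/191249 = (2*(-550)*(-88))/(-53694) + (12 - 1*(-644))/191249 = 96800*(-1/53694) + (12 + 644)*(1/191249) = -48400/26847 + 656*(1/191249) = -48400/26847 + 656/191249 = -9238839968/5134461903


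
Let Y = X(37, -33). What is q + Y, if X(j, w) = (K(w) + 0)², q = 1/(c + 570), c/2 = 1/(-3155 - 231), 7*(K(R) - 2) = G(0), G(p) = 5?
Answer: 348451206/47285441 ≈ 7.3691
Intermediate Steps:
K(R) = 19/7 (K(R) = 2 + (⅐)*5 = 2 + 5/7 = 19/7)
c = -1/1693 (c = 2/(-3155 - 231) = 2/(-3386) = 2*(-1/3386) = -1/1693 ≈ -0.00059067)
q = 1693/965009 (q = 1/(-1/1693 + 570) = 1/(965009/1693) = 1693/965009 ≈ 0.0017544)
X(j, w) = 361/49 (X(j, w) = (19/7 + 0)² = (19/7)² = 361/49)
Y = 361/49 ≈ 7.3673
q + Y = 1693/965009 + 361/49 = 348451206/47285441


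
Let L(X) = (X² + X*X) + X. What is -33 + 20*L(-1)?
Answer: -13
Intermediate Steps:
L(X) = X + 2*X² (L(X) = (X² + X²) + X = 2*X² + X = X + 2*X²)
-33 + 20*L(-1) = -33 + 20*(-(1 + 2*(-1))) = -33 + 20*(-(1 - 2)) = -33 + 20*(-1*(-1)) = -33 + 20*1 = -33 + 20 = -13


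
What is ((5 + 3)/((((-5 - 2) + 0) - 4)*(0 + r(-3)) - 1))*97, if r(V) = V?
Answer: 97/4 ≈ 24.250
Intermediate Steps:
((5 + 3)/((((-5 - 2) + 0) - 4)*(0 + r(-3)) - 1))*97 = ((5 + 3)/((((-5 - 2) + 0) - 4)*(0 - 3) - 1))*97 = (8/(((-7 + 0) - 4)*(-3) - 1))*97 = (8/((-7 - 4)*(-3) - 1))*97 = (8/(-11*(-3) - 1))*97 = (8/(33 - 1))*97 = (8/32)*97 = (8*(1/32))*97 = (¼)*97 = 97/4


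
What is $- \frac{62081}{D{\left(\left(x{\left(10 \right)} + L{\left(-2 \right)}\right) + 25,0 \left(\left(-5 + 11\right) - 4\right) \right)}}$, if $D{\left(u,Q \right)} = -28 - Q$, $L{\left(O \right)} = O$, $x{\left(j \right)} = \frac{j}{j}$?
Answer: $\frac{62081}{28} \approx 2217.2$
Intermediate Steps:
$x{\left(j \right)} = 1$
$- \frac{62081}{D{\left(\left(x{\left(10 \right)} + L{\left(-2 \right)}\right) + 25,0 \left(\left(-5 + 11\right) - 4\right) \right)}} = - \frac{62081}{-28 - 0 \left(\left(-5 + 11\right) - 4\right)} = - \frac{62081}{-28 - 0 \left(6 - 4\right)} = - \frac{62081}{-28 - 0 \cdot 2} = - \frac{62081}{-28 - 0} = - \frac{62081}{-28 + 0} = - \frac{62081}{-28} = \left(-62081\right) \left(- \frac{1}{28}\right) = \frac{62081}{28}$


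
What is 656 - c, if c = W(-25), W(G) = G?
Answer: 681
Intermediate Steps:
c = -25
656 - c = 656 - 1*(-25) = 656 + 25 = 681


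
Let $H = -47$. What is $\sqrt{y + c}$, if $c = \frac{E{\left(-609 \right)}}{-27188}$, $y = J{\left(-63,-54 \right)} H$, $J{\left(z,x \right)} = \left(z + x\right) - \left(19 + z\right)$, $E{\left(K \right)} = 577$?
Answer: $\frac{\sqrt{634034022447}}{13594} \approx 58.575$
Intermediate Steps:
$J{\left(z,x \right)} = -19 + x$ ($J{\left(z,x \right)} = \left(x + z\right) - \left(19 + z\right) = -19 + x$)
$y = 3431$ ($y = \left(-19 - 54\right) \left(-47\right) = \left(-73\right) \left(-47\right) = 3431$)
$c = - \frac{577}{27188}$ ($c = \frac{577}{-27188} = 577 \left(- \frac{1}{27188}\right) = - \frac{577}{27188} \approx -0.021223$)
$\sqrt{y + c} = \sqrt{3431 - \frac{577}{27188}} = \sqrt{\frac{93281451}{27188}} = \frac{\sqrt{634034022447}}{13594}$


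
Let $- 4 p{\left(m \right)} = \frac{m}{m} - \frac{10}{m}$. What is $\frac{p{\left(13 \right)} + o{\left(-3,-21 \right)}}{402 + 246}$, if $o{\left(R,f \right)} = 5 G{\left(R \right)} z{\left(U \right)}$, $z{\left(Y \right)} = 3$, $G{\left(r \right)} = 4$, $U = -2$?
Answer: $\frac{1039}{11232} \approx 0.092504$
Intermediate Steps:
$p{\left(m \right)} = - \frac{1}{4} + \frac{5}{2 m}$ ($p{\left(m \right)} = - \frac{\frac{m}{m} - \frac{10}{m}}{4} = - \frac{1 - \frac{10}{m}}{4} = - \frac{1}{4} + \frac{5}{2 m}$)
$o{\left(R,f \right)} = 60$ ($o{\left(R,f \right)} = 5 \cdot 4 \cdot 3 = 20 \cdot 3 = 60$)
$\frac{p{\left(13 \right)} + o{\left(-3,-21 \right)}}{402 + 246} = \frac{\frac{10 - 13}{4 \cdot 13} + 60}{402 + 246} = \frac{\frac{1}{4} \cdot \frac{1}{13} \left(10 - 13\right) + 60}{648} = \left(\frac{1}{4} \cdot \frac{1}{13} \left(-3\right) + 60\right) \frac{1}{648} = \left(- \frac{3}{52} + 60\right) \frac{1}{648} = \frac{3117}{52} \cdot \frac{1}{648} = \frac{1039}{11232}$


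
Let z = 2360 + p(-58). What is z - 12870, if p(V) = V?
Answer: -10568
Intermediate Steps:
z = 2302 (z = 2360 - 58 = 2302)
z - 12870 = 2302 - 12870 = -10568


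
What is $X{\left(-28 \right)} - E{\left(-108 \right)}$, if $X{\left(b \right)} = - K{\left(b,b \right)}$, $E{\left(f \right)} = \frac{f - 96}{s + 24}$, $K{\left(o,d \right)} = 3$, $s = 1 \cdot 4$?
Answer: $\frac{30}{7} \approx 4.2857$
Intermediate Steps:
$s = 4$
$E{\left(f \right)} = - \frac{24}{7} + \frac{f}{28}$ ($E{\left(f \right)} = \frac{f - 96}{4 + 24} = \frac{-96 + f}{28} = \left(-96 + f\right) \frac{1}{28} = - \frac{24}{7} + \frac{f}{28}$)
$X{\left(b \right)} = -3$ ($X{\left(b \right)} = \left(-1\right) 3 = -3$)
$X{\left(-28 \right)} - E{\left(-108 \right)} = -3 - \left(- \frac{24}{7} + \frac{1}{28} \left(-108\right)\right) = -3 - \left(- \frac{24}{7} - \frac{27}{7}\right) = -3 - - \frac{51}{7} = -3 + \frac{51}{7} = \frac{30}{7}$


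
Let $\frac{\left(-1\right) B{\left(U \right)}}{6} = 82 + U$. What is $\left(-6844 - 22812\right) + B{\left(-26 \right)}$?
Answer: $-29992$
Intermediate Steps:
$B{\left(U \right)} = -492 - 6 U$ ($B{\left(U \right)} = - 6 \left(82 + U\right) = -492 - 6 U$)
$\left(-6844 - 22812\right) + B{\left(-26 \right)} = \left(-6844 - 22812\right) - 336 = -29656 + \left(-492 + 156\right) = -29656 - 336 = -29992$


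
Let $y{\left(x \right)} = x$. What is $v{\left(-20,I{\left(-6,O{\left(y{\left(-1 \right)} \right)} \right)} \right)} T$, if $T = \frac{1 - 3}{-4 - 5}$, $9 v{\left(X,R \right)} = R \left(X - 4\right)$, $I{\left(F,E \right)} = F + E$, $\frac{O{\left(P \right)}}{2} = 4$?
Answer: $- \frac{32}{27} \approx -1.1852$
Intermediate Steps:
$O{\left(P \right)} = 8$ ($O{\left(P \right)} = 2 \cdot 4 = 8$)
$I{\left(F,E \right)} = E + F$
$v{\left(X,R \right)} = \frac{R \left(-4 + X\right)}{9}$ ($v{\left(X,R \right)} = \frac{R \left(X - 4\right)}{9} = \frac{R \left(-4 + X\right)}{9}$)
$T = \frac{2}{9}$ ($T = - \frac{2}{-9} = \left(-2\right) \left(- \frac{1}{9}\right) = \frac{2}{9} \approx 0.22222$)
$v{\left(-20,I{\left(-6,O{\left(y{\left(-1 \right)} \right)} \right)} \right)} T = \frac{\left(8 - 6\right) \left(-4 - 20\right)}{9} \cdot \frac{2}{9} = \frac{1}{9} \cdot 2 \left(-24\right) \frac{2}{9} = \left(- \frac{16}{3}\right) \frac{2}{9} = - \frac{32}{27}$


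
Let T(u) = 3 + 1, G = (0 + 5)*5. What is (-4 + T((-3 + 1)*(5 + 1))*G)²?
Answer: 9216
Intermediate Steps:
G = 25 (G = 5*5 = 25)
T(u) = 4
(-4 + T((-3 + 1)*(5 + 1))*G)² = (-4 + 4*25)² = (-4 + 100)² = 96² = 9216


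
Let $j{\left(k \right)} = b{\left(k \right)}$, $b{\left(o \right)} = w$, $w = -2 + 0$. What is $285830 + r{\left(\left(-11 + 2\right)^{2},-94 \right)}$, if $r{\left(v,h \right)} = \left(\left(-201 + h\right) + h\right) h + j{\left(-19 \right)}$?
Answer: $322394$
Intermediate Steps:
$w = -2$
$b{\left(o \right)} = -2$
$j{\left(k \right)} = -2$
$r{\left(v,h \right)} = -2 + h \left(-201 + 2 h\right)$ ($r{\left(v,h \right)} = \left(\left(-201 + h\right) + h\right) h - 2 = \left(-201 + 2 h\right) h - 2 = h \left(-201 + 2 h\right) - 2 = -2 + h \left(-201 + 2 h\right)$)
$285830 + r{\left(\left(-11 + 2\right)^{2},-94 \right)} = 285830 - \left(-18892 - 17672\right) = 285830 + \left(-2 + 18894 + 2 \cdot 8836\right) = 285830 + \left(-2 + 18894 + 17672\right) = 285830 + 36564 = 322394$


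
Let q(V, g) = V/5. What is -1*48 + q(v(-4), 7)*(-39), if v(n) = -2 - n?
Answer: -318/5 ≈ -63.600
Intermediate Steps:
q(V, g) = V/5 (q(V, g) = V*(1/5) = V/5)
-1*48 + q(v(-4), 7)*(-39) = -1*48 + ((-2 - 1*(-4))/5)*(-39) = -48 + ((-2 + 4)/5)*(-39) = -48 + ((1/5)*2)*(-39) = -48 + (2/5)*(-39) = -48 - 78/5 = -318/5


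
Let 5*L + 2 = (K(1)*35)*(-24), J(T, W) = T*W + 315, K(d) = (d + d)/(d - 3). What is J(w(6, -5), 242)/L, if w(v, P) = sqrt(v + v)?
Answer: 1575/838 + 1210*sqrt(3)/419 ≈ 6.8813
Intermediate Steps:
w(v, P) = sqrt(2)*sqrt(v) (w(v, P) = sqrt(2*v) = sqrt(2)*sqrt(v))
K(d) = 2*d/(-3 + d) (K(d) = (2*d)/(-3 + d) = 2*d/(-3 + d))
J(T, W) = 315 + T*W
L = 838/5 (L = -2/5 + (((2*1/(-3 + 1))*35)*(-24))/5 = -2/5 + (((2*1/(-2))*35)*(-24))/5 = -2/5 + (((2*1*(-1/2))*35)*(-24))/5 = -2/5 + (-1*35*(-24))/5 = -2/5 + (-35*(-24))/5 = -2/5 + (1/5)*840 = -2/5 + 168 = 838/5 ≈ 167.60)
J(w(6, -5), 242)/L = (315 + (sqrt(2)*sqrt(6))*242)/(838/5) = (315 + (2*sqrt(3))*242)*(5/838) = (315 + 484*sqrt(3))*(5/838) = 1575/838 + 1210*sqrt(3)/419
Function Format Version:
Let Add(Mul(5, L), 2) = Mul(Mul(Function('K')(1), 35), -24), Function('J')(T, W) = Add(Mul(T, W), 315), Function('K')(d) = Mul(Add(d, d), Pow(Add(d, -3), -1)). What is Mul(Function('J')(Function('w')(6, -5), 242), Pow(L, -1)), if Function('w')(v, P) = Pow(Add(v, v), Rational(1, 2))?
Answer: Add(Rational(1575, 838), Mul(Rational(1210, 419), Pow(3, Rational(1, 2)))) ≈ 6.8813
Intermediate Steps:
Function('w')(v, P) = Mul(Pow(2, Rational(1, 2)), Pow(v, Rational(1, 2))) (Function('w')(v, P) = Pow(Mul(2, v), Rational(1, 2)) = Mul(Pow(2, Rational(1, 2)), Pow(v, Rational(1, 2))))
Function('K')(d) = Mul(2, d, Pow(Add(-3, d), -1)) (Function('K')(d) = Mul(Mul(2, d), Pow(Add(-3, d), -1)) = Mul(2, d, Pow(Add(-3, d), -1)))
Function('J')(T, W) = Add(315, Mul(T, W))
L = Rational(838, 5) (L = Add(Rational(-2, 5), Mul(Rational(1, 5), Mul(Mul(Mul(2, 1, Pow(Add(-3, 1), -1)), 35), -24))) = Add(Rational(-2, 5), Mul(Rational(1, 5), Mul(Mul(Mul(2, 1, Pow(-2, -1)), 35), -24))) = Add(Rational(-2, 5), Mul(Rational(1, 5), Mul(Mul(Mul(2, 1, Rational(-1, 2)), 35), -24))) = Add(Rational(-2, 5), Mul(Rational(1, 5), Mul(Mul(-1, 35), -24))) = Add(Rational(-2, 5), Mul(Rational(1, 5), Mul(-35, -24))) = Add(Rational(-2, 5), Mul(Rational(1, 5), 840)) = Add(Rational(-2, 5), 168) = Rational(838, 5) ≈ 167.60)
Mul(Function('J')(Function('w')(6, -5), 242), Pow(L, -1)) = Mul(Add(315, Mul(Mul(Pow(2, Rational(1, 2)), Pow(6, Rational(1, 2))), 242)), Pow(Rational(838, 5), -1)) = Mul(Add(315, Mul(Mul(2, Pow(3, Rational(1, 2))), 242)), Rational(5, 838)) = Mul(Add(315, Mul(484, Pow(3, Rational(1, 2)))), Rational(5, 838)) = Add(Rational(1575, 838), Mul(Rational(1210, 419), Pow(3, Rational(1, 2))))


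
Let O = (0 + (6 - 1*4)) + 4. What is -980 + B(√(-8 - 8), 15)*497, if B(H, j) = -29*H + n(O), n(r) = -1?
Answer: -1477 - 57652*I ≈ -1477.0 - 57652.0*I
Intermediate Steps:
O = 6 (O = (0 + (6 - 4)) + 4 = (0 + 2) + 4 = 2 + 4 = 6)
B(H, j) = -1 - 29*H (B(H, j) = -29*H - 1 = -1 - 29*H)
-980 + B(√(-8 - 8), 15)*497 = -980 + (-1 - 29*√(-8 - 8))*497 = -980 + (-1 - 116*I)*497 = -980 + (-497 - 57652*I) = -1477 - 57652*I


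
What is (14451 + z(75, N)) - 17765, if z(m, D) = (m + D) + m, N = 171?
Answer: -2993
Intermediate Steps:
z(m, D) = D + 2*m (z(m, D) = (D + m) + m = D + 2*m)
(14451 + z(75, N)) - 17765 = (14451 + (171 + 2*75)) - 17765 = (14451 + (171 + 150)) - 17765 = (14451 + 321) - 17765 = 14772 - 17765 = -2993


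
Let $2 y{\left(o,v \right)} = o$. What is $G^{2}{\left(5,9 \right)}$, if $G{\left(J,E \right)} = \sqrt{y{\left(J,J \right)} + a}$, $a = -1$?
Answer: $\frac{3}{2} \approx 1.5$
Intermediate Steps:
$y{\left(o,v \right)} = \frac{o}{2}$
$G{\left(J,E \right)} = \sqrt{-1 + \frac{J}{2}}$ ($G{\left(J,E \right)} = \sqrt{\frac{J}{2} - 1} = \sqrt{-1 + \frac{J}{2}}$)
$G^{2}{\left(5,9 \right)} = \left(\frac{\sqrt{-4 + 2 \cdot 5}}{2}\right)^{2} = \left(\frac{\sqrt{-4 + 10}}{2}\right)^{2} = \left(\frac{\sqrt{6}}{2}\right)^{2} = \frac{3}{2}$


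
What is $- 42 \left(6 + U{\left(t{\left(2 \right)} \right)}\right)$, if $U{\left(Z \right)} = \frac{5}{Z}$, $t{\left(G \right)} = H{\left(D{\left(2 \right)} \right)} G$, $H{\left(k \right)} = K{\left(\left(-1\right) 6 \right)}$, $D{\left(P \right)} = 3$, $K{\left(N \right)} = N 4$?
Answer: $- \frac{1981}{8} \approx -247.63$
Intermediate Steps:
$K{\left(N \right)} = 4 N$
$H{\left(k \right)} = -24$ ($H{\left(k \right)} = 4 \left(\left(-1\right) 6\right) = 4 \left(-6\right) = -24$)
$t{\left(G \right)} = - 24 G$
$- 42 \left(6 + U{\left(t{\left(2 \right)} \right)}\right) = - 42 \left(6 + \frac{5}{\left(-24\right) 2}\right) = - 42 \left(6 + \frac{5}{-48}\right) = - 42 \left(6 + 5 \left(- \frac{1}{48}\right)\right) = - 42 \left(6 - \frac{5}{48}\right) = \left(-42\right) \frac{283}{48} = - \frac{1981}{8}$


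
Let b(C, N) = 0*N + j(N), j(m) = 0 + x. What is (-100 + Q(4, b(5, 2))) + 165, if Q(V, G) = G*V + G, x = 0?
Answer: 65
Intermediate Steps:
j(m) = 0 (j(m) = 0 + 0 = 0)
b(C, N) = 0 (b(C, N) = 0*N + 0 = 0 + 0 = 0)
Q(V, G) = G + G*V
(-100 + Q(4, b(5, 2))) + 165 = (-100 + 0*(1 + 4)) + 165 = (-100 + 0*5) + 165 = (-100 + 0) + 165 = -100 + 165 = 65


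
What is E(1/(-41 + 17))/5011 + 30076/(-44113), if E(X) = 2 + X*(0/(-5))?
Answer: -150622610/221050243 ≈ -0.68140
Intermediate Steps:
E(X) = 2 (E(X) = 2 + X*(0*(-1/5)) = 2 + X*0 = 2 + 0 = 2)
E(1/(-41 + 17))/5011 + 30076/(-44113) = 2/5011 + 30076/(-44113) = 2*(1/5011) + 30076*(-1/44113) = 2/5011 - 30076/44113 = -150622610/221050243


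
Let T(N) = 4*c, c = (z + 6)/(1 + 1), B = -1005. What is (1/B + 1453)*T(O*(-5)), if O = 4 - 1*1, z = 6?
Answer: 11682112/335 ≈ 34872.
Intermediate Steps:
O = 3 (O = 4 - 1 = 3)
c = 6 (c = (6 + 6)/(1 + 1) = 12/2 = 12*(1/2) = 6)
T(N) = 24 (T(N) = 4*6 = 24)
(1/B + 1453)*T(O*(-5)) = (1/(-1005) + 1453)*24 = (-1/1005 + 1453)*24 = (1460264/1005)*24 = 11682112/335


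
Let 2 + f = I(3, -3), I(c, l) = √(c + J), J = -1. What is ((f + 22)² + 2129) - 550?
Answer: 1981 + 40*√2 ≈ 2037.6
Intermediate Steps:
I(c, l) = √(-1 + c) (I(c, l) = √(c - 1) = √(-1 + c))
f = -2 + √2 (f = -2 + √(-1 + 3) = -2 + √2 ≈ -0.58579)
((f + 22)² + 2129) - 550 = (((-2 + √2) + 22)² + 2129) - 550 = ((20 + √2)² + 2129) - 550 = (2129 + (20 + √2)²) - 550 = 1579 + (20 + √2)²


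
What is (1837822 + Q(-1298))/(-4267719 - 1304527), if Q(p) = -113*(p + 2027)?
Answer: -1755445/5572246 ≈ -0.31503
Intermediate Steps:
Q(p) = -229051 - 113*p (Q(p) = -113*(2027 + p) = -229051 - 113*p)
(1837822 + Q(-1298))/(-4267719 - 1304527) = (1837822 + (-229051 - 113*(-1298)))/(-4267719 - 1304527) = (1837822 + (-229051 + 146674))/(-5572246) = (1837822 - 82377)*(-1/5572246) = 1755445*(-1/5572246) = -1755445/5572246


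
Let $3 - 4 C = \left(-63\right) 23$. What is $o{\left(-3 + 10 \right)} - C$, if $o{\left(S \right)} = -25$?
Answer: $-388$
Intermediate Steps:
$C = 363$ ($C = \frac{3}{4} - \frac{\left(-63\right) 23}{4} = \frac{3}{4} - - \frac{1449}{4} = \frac{3}{4} + \frac{1449}{4} = 363$)
$o{\left(-3 + 10 \right)} - C = -25 - 363 = -388$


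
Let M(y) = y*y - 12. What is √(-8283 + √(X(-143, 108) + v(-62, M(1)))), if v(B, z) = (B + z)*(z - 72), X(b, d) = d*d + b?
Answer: √(-8283 + 2*√4395) ≈ 90.28*I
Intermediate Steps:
X(b, d) = b + d² (X(b, d) = d² + b = b + d²)
M(y) = -12 + y² (M(y) = y² - 12 = -12 + y²)
v(B, z) = (-72 + z)*(B + z) (v(B, z) = (B + z)*(-72 + z) = (-72 + z)*(B + z))
√(-8283 + √(X(-143, 108) + v(-62, M(1)))) = √(-8283 + √((-143 + 108²) + ((-12 + 1²)² - 72*(-62) - 72*(-12 + 1²) - 62*(-12 + 1²)))) = √(-8283 + √((-143 + 11664) + ((-12 + 1)² + 4464 - 72*(-12 + 1) - 62*(-12 + 1)))) = √(-8283 + √(11521 + ((-11)² + 4464 - 72*(-11) - 62*(-11)))) = √(-8283 + √(11521 + (121 + 4464 + 792 + 682))) = √(-8283 + √(11521 + 6059)) = √(-8283 + √17580) = √(-8283 + 2*√4395)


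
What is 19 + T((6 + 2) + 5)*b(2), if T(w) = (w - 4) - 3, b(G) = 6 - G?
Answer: 43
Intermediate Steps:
T(w) = -7 + w (T(w) = (-4 + w) - 3 = -7 + w)
19 + T((6 + 2) + 5)*b(2) = 19 + (-7 + ((6 + 2) + 5))*(6 - 1*2) = 19 + (-7 + (8 + 5))*(6 - 2) = 19 + (-7 + 13)*4 = 19 + 6*4 = 19 + 24 = 43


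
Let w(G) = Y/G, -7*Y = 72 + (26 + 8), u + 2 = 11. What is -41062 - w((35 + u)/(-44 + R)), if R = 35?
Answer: -6324025/154 ≈ -41065.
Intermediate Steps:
u = 9 (u = -2 + 11 = 9)
Y = -106/7 (Y = -(72 + (26 + 8))/7 = -(72 + 34)/7 = -⅐*106 = -106/7 ≈ -15.143)
w(G) = -106/(7*G)
-41062 - w((35 + u)/(-44 + R)) = -41062 - (-106)/(7*((35 + 9)/(-44 + 35))) = -41062 - (-106)/(7*(44/(-9))) = -41062 - (-106)/(7*(44*(-⅑))) = -41062 - (-106)/(7*(-44/9)) = -41062 - (-106)*(-9)/(7*44) = -41062 - 1*477/154 = -41062 - 477/154 = -6324025/154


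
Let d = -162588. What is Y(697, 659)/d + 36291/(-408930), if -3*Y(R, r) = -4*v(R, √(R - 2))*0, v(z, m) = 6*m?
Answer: -12097/136310 ≈ -0.088746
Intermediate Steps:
Y(R, r) = 0 (Y(R, r) = -(-24*√(R - 2))*0/3 = -(-24*√(-2 + R))*0/3 = -⅓*0 = 0)
Y(697, 659)/d + 36291/(-408930) = 0/(-162588) + 36291/(-408930) = 0*(-1/162588) + 36291*(-1/408930) = 0 - 12097/136310 = -12097/136310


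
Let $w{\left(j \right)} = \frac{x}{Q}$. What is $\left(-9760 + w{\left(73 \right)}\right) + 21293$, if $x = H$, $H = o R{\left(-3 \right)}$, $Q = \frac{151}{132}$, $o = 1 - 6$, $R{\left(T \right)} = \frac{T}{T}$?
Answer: $\frac{1740823}{151} \approx 11529.0$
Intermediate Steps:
$R{\left(T \right)} = 1$
$o = -5$ ($o = 1 - 6 = -5$)
$Q = \frac{151}{132}$ ($Q = 151 \cdot \frac{1}{132} = \frac{151}{132} \approx 1.1439$)
$H = -5$ ($H = \left(-5\right) 1 = -5$)
$x = -5$
$w{\left(j \right)} = - \frac{660}{151}$ ($w{\left(j \right)} = - \frac{5}{\frac{151}{132}} = \left(-5\right) \frac{132}{151} = - \frac{660}{151}$)
$\left(-9760 + w{\left(73 \right)}\right) + 21293 = \left(-9760 - \frac{660}{151}\right) + 21293 = - \frac{1474420}{151} + 21293 = \frac{1740823}{151}$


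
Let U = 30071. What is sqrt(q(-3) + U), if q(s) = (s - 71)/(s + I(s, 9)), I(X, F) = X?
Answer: 95*sqrt(30)/3 ≈ 173.45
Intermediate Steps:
q(s) = (-71 + s)/(2*s) (q(s) = (s - 71)/(s + s) = (-71 + s)/((2*s)) = (-71 + s)*(1/(2*s)) = (-71 + s)/(2*s))
sqrt(q(-3) + U) = sqrt((1/2)*(-71 - 3)/(-3) + 30071) = sqrt((1/2)*(-1/3)*(-74) + 30071) = sqrt(37/3 + 30071) = sqrt(90250/3) = 95*sqrt(30)/3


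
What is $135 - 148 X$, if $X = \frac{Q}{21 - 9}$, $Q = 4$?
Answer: $\frac{257}{3} \approx 85.667$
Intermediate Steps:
$X = \frac{1}{3}$ ($X = \frac{1}{21 - 9} \cdot 4 = \frac{1}{12} \cdot 4 = \frac{1}{3} \approx 0.33333$)
$135 - 148 X = 135 - \frac{148}{3} = \frac{257}{3}$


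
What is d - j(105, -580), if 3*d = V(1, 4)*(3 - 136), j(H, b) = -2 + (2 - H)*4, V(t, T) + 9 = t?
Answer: 2306/3 ≈ 768.67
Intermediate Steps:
V(t, T) = -9 + t
j(H, b) = 6 - 4*H (j(H, b) = -2 + (8 - 4*H) = 6 - 4*H)
d = 1064/3 (d = ((-9 + 1)*(3 - 136))/3 = (-8*(-133))/3 = (⅓)*1064 = 1064/3 ≈ 354.67)
d - j(105, -580) = 1064/3 - (6 - 4*105) = 1064/3 - (6 - 420) = 1064/3 - 1*(-414) = 1064/3 + 414 = 2306/3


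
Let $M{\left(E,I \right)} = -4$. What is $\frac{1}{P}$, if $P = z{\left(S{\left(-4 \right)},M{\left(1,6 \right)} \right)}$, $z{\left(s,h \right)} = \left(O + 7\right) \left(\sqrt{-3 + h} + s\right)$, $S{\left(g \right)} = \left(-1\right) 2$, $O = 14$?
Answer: $- \frac{2}{231} - \frac{i \sqrt{7}}{231} \approx -0.008658 - 0.011453 i$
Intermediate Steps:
$S{\left(g \right)} = -2$
$z{\left(s,h \right)} = 21 s + 21 \sqrt{-3 + h}$ ($z{\left(s,h \right)} = \left(14 + 7\right) \left(\sqrt{-3 + h} + s\right) = 21 \left(s + \sqrt{-3 + h}\right) = 21 s + 21 \sqrt{-3 + h}$)
$P = -42 + 21 i \sqrt{7}$ ($P = 21 \left(-2\right) + 21 \sqrt{-3 - 4} = -42 + 21 \sqrt{-7} = -42 + 21 i \sqrt{7} \approx -42.0 + 55.561 i$)
$\frac{1}{P} = \frac{1}{-42 + 21 i \sqrt{7}}$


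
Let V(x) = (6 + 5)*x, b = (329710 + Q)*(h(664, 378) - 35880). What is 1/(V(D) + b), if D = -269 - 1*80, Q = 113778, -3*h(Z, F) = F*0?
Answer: -1/15912353279 ≈ -6.2844e-11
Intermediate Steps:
h(Z, F) = 0 (h(Z, F) = -F*0/3 = -1/3*0 = 0)
D = -349 (D = -269 - 80 = -349)
b = -15912349440 (b = (329710 + 113778)*(0 - 35880) = 443488*(-35880) = -15912349440)
V(x) = 11*x
1/(V(D) + b) = 1/(11*(-349) - 15912349440) = 1/(-3839 - 15912349440) = 1/(-15912353279) = -1/15912353279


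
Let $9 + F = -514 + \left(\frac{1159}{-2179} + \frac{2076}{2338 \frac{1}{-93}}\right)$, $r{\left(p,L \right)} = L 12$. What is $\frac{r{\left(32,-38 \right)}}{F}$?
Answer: $\frac{30567012}{40629335} \approx 0.75234$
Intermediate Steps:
$r{\left(p,L \right)} = 12 L$
$F = - \frac{1543914730}{2547251}$ ($F = -9 + \left(-514 + \left(\frac{1159}{-2179} + \frac{2076}{2338 \frac{1}{-93}}\right)\right) = -9 - \left(\frac{1121165}{2179} + \frac{96534}{1169}\right) = -9 + \left(-514 + \left(- \frac{1159}{2179} + 2076 \left(- \frac{93}{2338}\right)\right)\right) = -9 - \frac{1520989471}{2547251} = - \frac{1543914730}{2547251} \approx -606.11$)
$\frac{r{\left(32,-38 \right)}}{F} = \frac{12 \left(-38\right)}{- \frac{1543914730}{2547251}} = \left(-456\right) \left(- \frac{2547251}{1543914730}\right) = \frac{30567012}{40629335}$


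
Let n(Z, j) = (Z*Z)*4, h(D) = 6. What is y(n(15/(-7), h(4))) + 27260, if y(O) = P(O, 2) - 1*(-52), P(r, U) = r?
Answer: 1339188/49 ≈ 27330.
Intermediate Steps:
n(Z, j) = 4*Z² (n(Z, j) = Z²*4 = 4*Z²)
y(O) = 52 + O (y(O) = O - 1*(-52) = O + 52 = 52 + O)
y(n(15/(-7), h(4))) + 27260 = (52 + 4*(15/(-7))²) + 27260 = (52 + 4*(15*(-⅐))²) + 27260 = (52 + 4*(-15/7)²) + 27260 = (52 + 4*(225/49)) + 27260 = (52 + 900/49) + 27260 = 3448/49 + 27260 = 1339188/49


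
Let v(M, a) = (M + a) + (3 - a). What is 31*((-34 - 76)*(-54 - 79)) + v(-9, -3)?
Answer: 453524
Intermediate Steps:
v(M, a) = 3 + M
31*((-34 - 76)*(-54 - 79)) + v(-9, -3) = 31*((-34 - 76)*(-54 - 79)) + (3 - 9) = 31*(-110*(-133)) - 6 = 31*14630 - 6 = 453530 - 6 = 453524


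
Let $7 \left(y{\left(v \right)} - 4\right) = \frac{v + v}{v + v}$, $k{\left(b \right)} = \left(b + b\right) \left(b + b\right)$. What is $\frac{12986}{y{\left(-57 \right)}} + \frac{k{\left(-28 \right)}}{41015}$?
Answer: $\frac{3728436474}{1189435} \approx 3134.6$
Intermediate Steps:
$k{\left(b \right)} = 4 b^{2}$ ($k{\left(b \right)} = 2 b 2 b = 4 b^{2}$)
$y{\left(v \right)} = \frac{29}{7}$ ($y{\left(v \right)} = 4 + \frac{\left(v + v\right) \frac{1}{v + v}}{7} = 4 + \frac{2 v \frac{1}{2 v}}{7} = 4 + \frac{1}{7} \cdot 1 = 4 + \frac{1}{7} = \frac{29}{7}$)
$\frac{12986}{y{\left(-57 \right)}} + \frac{k{\left(-28 \right)}}{41015} = \frac{12986}{\frac{29}{7}} + \frac{4 \left(-28\right)^{2}}{41015} = 12986 \cdot \frac{7}{29} + 4 \cdot 784 \cdot \frac{1}{41015} = \frac{90902}{29} + 3136 \cdot \frac{1}{41015} = \frac{90902}{29} + \frac{3136}{41015} = \frac{3728436474}{1189435}$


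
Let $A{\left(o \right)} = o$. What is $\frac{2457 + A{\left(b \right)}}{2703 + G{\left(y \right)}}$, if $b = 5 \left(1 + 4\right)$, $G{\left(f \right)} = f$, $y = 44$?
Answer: $\frac{2482}{2747} \approx 0.90353$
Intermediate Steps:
$b = 25$ ($b = 5 \cdot 5 = 25$)
$\frac{2457 + A{\left(b \right)}}{2703 + G{\left(y \right)}} = \frac{2457 + 25}{2703 + 44} = \frac{2482}{2747}$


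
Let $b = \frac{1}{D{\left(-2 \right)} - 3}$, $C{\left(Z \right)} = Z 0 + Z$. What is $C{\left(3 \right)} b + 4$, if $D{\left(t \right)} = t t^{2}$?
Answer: $\frac{41}{11} \approx 3.7273$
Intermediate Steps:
$D{\left(t \right)} = t^{3}$
$C{\left(Z \right)} = Z$ ($C{\left(Z \right)} = 0 + Z = Z$)
$b = - \frac{1}{11}$ ($b = \frac{1}{\left(-2\right)^{3} - 3} = \frac{1}{-8 - 3} = \frac{1}{-11} = - \frac{1}{11} \approx -0.090909$)
$C{\left(3 \right)} b + 4 = 3 \left(- \frac{1}{11}\right) + 4 = - \frac{3}{11} + 4 = \frac{41}{11}$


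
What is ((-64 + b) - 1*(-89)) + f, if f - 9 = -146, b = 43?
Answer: -69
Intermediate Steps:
f = -137 (f = 9 - 146 = -137)
((-64 + b) - 1*(-89)) + f = ((-64 + 43) - 1*(-89)) - 137 = (-21 + 89) - 137 = 68 - 137 = -69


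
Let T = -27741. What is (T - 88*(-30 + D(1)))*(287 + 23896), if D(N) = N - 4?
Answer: -600633171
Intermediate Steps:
D(N) = -4 + N
(T - 88*(-30 + D(1)))*(287 + 23896) = (-27741 - 88*(-30 + (-4 + 1)))*(287 + 23896) = (-27741 - 88*(-30 - 3))*24183 = (-27741 - 88*(-33))*24183 = (-27741 + 2904)*24183 = -24837*24183 = -600633171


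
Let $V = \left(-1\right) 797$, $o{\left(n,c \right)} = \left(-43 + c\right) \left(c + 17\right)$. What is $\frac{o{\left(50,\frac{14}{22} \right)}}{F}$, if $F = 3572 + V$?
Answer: $- \frac{90404}{335775} \approx -0.26924$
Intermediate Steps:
$o{\left(n,c \right)} = \left(-43 + c\right) \left(17 + c\right)$
$V = -797$
$F = 2775$ ($F = 3572 - 797 = 2775$)
$\frac{o{\left(50,\frac{14}{22} \right)}}{F} = \frac{-731 + \left(\frac{14}{22}\right)^{2} - 26 \cdot \frac{14}{22}}{2775} = \left(-731 + \left(14 \cdot \frac{1}{22}\right)^{2} - 26 \cdot 14 \cdot \frac{1}{22}\right) \frac{1}{2775} = \left(-731 + \left(\frac{7}{11}\right)^{2} - \frac{182}{11}\right) \frac{1}{2775} = \left(-731 + \frac{49}{121} - \frac{182}{11}\right) \frac{1}{2775} = \left(- \frac{90404}{121}\right) \frac{1}{2775} = - \frac{90404}{335775}$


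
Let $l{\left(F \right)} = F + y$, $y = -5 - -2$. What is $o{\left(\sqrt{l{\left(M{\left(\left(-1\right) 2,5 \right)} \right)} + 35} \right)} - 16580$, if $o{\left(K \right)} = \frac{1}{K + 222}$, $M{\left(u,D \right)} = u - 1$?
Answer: $- \frac{816647678}{49255} - \frac{\sqrt{29}}{49255} \approx -16580.0$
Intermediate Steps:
$y = -3$ ($y = -5 + 2 = -3$)
$M{\left(u,D \right)} = -1 + u$ ($M{\left(u,D \right)} = u - 1 = -1 + u$)
$l{\left(F \right)} = -3 + F$ ($l{\left(F \right)} = F - 3 = -3 + F$)
$o{\left(K \right)} = \frac{1}{222 + K}$
$o{\left(\sqrt{l{\left(M{\left(\left(-1\right) 2,5 \right)} \right)} + 35} \right)} - 16580 = \frac{1}{222 + \sqrt{\left(-3 - 3\right) + 35}} - 16580 = \frac{1}{222 + \sqrt{-6 + 35}} - 16580 = \frac{1}{222 + \sqrt{29}} - 16580 = -16580 + \frac{1}{222 + \sqrt{29}}$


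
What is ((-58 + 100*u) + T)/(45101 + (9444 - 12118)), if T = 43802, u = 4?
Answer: 44144/42427 ≈ 1.0405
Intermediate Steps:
((-58 + 100*u) + T)/(45101 + (9444 - 12118)) = ((-58 + 100*4) + 43802)/(45101 + (9444 - 12118)) = ((-58 + 400) + 43802)/(45101 - 2674) = (342 + 43802)/42427 = 44144*(1/42427) = 44144/42427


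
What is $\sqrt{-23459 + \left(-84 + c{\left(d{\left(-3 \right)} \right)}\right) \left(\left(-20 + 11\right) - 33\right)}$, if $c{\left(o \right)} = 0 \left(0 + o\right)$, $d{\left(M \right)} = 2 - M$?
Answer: $i \sqrt{19931} \approx 141.18 i$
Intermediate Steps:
$c{\left(o \right)} = 0$ ($c{\left(o \right)} = 0 o = 0$)
$\sqrt{-23459 + \left(-84 + c{\left(d{\left(-3 \right)} \right)}\right) \left(\left(-20 + 11\right) - 33\right)} = \sqrt{-23459 + \left(-84 + 0\right) \left(\left(-20 + 11\right) - 33\right)} = \sqrt{-23459 - 84 \left(-9 - 33\right)} = \sqrt{-23459 - -3528} = \sqrt{-23459 + 3528} = \sqrt{-19931} = i \sqrt{19931}$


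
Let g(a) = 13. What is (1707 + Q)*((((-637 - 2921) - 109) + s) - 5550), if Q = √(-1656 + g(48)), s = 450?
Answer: -14965269 - 8767*I*√1643 ≈ -1.4965e+7 - 3.5536e+5*I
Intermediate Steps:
Q = I*√1643 (Q = √(-1656 + 13) = √(-1643) = I*√1643 ≈ 40.534*I)
(1707 + Q)*((((-637 - 2921) - 109) + s) - 5550) = (1707 + I*√1643)*((((-637 - 2921) - 109) + 450) - 5550) = (1707 + I*√1643)*(((-3558 - 109) + 450) - 5550) = (1707 + I*√1643)*((-3667 + 450) - 5550) = (1707 + I*√1643)*(-3217 - 5550) = (1707 + I*√1643)*(-8767) = -14965269 - 8767*I*√1643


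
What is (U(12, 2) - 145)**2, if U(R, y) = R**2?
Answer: 1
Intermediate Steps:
(U(12, 2) - 145)**2 = (12**2 - 145)**2 = (144 - 145)**2 = (-1)**2 = 1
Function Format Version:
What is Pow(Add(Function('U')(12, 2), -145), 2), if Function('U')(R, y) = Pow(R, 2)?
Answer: 1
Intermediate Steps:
Pow(Add(Function('U')(12, 2), -145), 2) = Pow(Add(Pow(12, 2), -145), 2) = Pow(Add(144, -145), 2) = Pow(-1, 2) = 1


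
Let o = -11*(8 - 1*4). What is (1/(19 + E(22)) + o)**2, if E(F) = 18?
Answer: 2647129/1369 ≈ 1933.6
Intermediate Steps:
o = -44 (o = -11*(8 - 4) = -11*4 = -44)
(1/(19 + E(22)) + o)**2 = (1/(19 + 18) - 44)**2 = (1/37 - 44)**2 = (-1627/37)**2 = 2647129/1369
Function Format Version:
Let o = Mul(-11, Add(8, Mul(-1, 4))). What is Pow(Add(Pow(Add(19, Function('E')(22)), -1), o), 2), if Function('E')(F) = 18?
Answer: Rational(2647129, 1369) ≈ 1933.6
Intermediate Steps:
o = -44 (o = Mul(-11, Add(8, -4)) = Mul(-11, 4) = -44)
Pow(Add(Pow(Add(19, Function('E')(22)), -1), o), 2) = Pow(Add(Pow(Add(19, 18), -1), -44), 2) = Pow(Add(Pow(37, -1), -44), 2) = Pow(Add(Rational(1, 37), -44), 2) = Pow(Rational(-1627, 37), 2) = Rational(2647129, 1369)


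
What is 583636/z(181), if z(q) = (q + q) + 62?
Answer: 2753/2 ≈ 1376.5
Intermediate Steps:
z(q) = 62 + 2*q (z(q) = 2*q + 62 = 62 + 2*q)
583636/z(181) = 583636/(62 + 2*181) = 583636/(62 + 362) = 583636/424 = 583636*(1/424) = 2753/2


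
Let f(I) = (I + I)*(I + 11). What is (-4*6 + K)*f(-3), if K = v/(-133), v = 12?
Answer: 153792/133 ≈ 1156.3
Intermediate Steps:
K = -12/133 (K = 12/(-133) = 12*(-1/133) = -12/133 ≈ -0.090226)
f(I) = 2*I*(11 + I) (f(I) = (2*I)*(11 + I) = 2*I*(11 + I))
(-4*6 + K)*f(-3) = (-4*6 - 12/133)*(2*(-3)*(11 - 3)) = (-24 - 12/133)*(2*(-3)*8) = -3204/133*(-48) = 153792/133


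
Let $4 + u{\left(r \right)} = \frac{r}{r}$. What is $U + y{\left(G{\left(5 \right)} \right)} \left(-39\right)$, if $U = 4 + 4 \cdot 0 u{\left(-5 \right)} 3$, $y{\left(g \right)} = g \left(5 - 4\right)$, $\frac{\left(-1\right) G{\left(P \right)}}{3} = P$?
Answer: $589$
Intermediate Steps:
$G{\left(P \right)} = - 3 P$
$u{\left(r \right)} = -3$ ($u{\left(r \right)} = -4 + \frac{r}{r} = -4 + 1 = -3$)
$y{\left(g \right)} = g$ ($y{\left(g \right)} = g 1 = g$)
$U = 4$ ($U = 4 + 4 \cdot 0 \left(-3\right) 3 = 4 + 4 \cdot 0 \cdot 3 = 4 + 4 \cdot 0 = 4 + 0 = 4$)
$U + y{\left(G{\left(5 \right)} \right)} \left(-39\right) = 4 + \left(-3\right) 5 \left(-39\right) = 4 - -585 = 4 + 585 = 589$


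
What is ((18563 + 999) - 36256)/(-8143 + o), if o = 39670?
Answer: -16694/31527 ≈ -0.52951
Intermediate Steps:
((18563 + 999) - 36256)/(-8143 + o) = ((18563 + 999) - 36256)/(-8143 + 39670) = (19562 - 36256)/31527 = -16694*1/31527 = -16694/31527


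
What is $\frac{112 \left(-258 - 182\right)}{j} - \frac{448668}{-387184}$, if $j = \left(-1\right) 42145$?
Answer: $\frac{1899477019}{815893484} \approx 2.3281$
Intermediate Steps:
$j = -42145$
$\frac{112 \left(-258 - 182\right)}{j} - \frac{448668}{-387184} = \frac{112 \left(-258 - 182\right)}{-42145} - \frac{448668}{-387184} = 112 \left(-440\right) \left(- \frac{1}{42145}\right) - - \frac{112167}{96796} = \left(-49280\right) \left(- \frac{1}{42145}\right) + \frac{112167}{96796} = \frac{9856}{8429} + \frac{112167}{96796} = \frac{1899477019}{815893484}$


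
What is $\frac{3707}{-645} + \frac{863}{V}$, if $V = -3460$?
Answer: $- \frac{2676571}{446340} \approx -5.9967$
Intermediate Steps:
$\frac{3707}{-645} + \frac{863}{V} = \frac{3707}{-645} + \frac{863}{-3460} = 3707 \left(- \frac{1}{645}\right) + 863 \left(- \frac{1}{3460}\right) = - \frac{3707}{645} - \frac{863}{3460} = - \frac{2676571}{446340}$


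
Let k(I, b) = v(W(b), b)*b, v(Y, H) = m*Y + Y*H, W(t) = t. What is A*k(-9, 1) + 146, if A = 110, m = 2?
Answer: 476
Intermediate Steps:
v(Y, H) = 2*Y + H*Y (v(Y, H) = 2*Y + Y*H = 2*Y + H*Y)
k(I, b) = b²*(2 + b) (k(I, b) = (b*(2 + b))*b = b²*(2 + b))
A*k(-9, 1) + 146 = 110*(1²*(2 + 1)) + 146 = 110*(1*3) + 146 = 110*3 + 146 = 330 + 146 = 476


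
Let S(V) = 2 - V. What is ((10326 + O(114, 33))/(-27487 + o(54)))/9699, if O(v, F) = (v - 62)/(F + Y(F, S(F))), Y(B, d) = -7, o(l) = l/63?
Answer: -72296/1866116697 ≈ -3.8741e-5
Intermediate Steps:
o(l) = l/63 (o(l) = l*(1/63) = l/63)
O(v, F) = (-62 + v)/(-7 + F) (O(v, F) = (v - 62)/(F - 7) = (-62 + v)/(-7 + F))
((10326 + O(114, 33))/(-27487 + o(54)))/9699 = ((10326 + (-62 + 114)/(-7 + 33))/(-27487 + (1/63)*54))/9699 = ((10326 + 52/26)/(-27487 + 6/7))*(1/9699) = ((10326 + (1/26)*52)/(-192403/7))*(1/9699) = ((10326 + 2)*(-7/192403))*(1/9699) = (10328*(-7/192403))*(1/9699) = -72296/192403*1/9699 = -72296/1866116697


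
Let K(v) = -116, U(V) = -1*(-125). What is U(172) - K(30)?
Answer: 241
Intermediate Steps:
U(V) = 125
U(172) - K(30) = 125 - 1*(-116) = 125 + 116 = 241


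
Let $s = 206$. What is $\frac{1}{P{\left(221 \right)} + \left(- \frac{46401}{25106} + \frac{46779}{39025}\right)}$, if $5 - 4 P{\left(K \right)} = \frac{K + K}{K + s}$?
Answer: $\frac{119530921300}{40844591653} \approx 2.9265$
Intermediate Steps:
$P{\left(K \right)} = \frac{5}{4} - \frac{K}{2 \left(206 + K\right)}$ ($P{\left(K \right)} = \frac{5}{4} - \frac{\left(K + K\right) \frac{1}{K + 206}}{4} = \frac{5}{4} - \frac{2 K \frac{1}{206 + K}}{4} = \frac{5}{4} - \frac{K}{2 \left(206 + K\right)}$)
$\frac{1}{P{\left(221 \right)} + \left(- \frac{46401}{25106} + \frac{46779}{39025}\right)} = \frac{1}{\frac{1030 + 3 \cdot 221}{4 \left(206 + 221\right)} + \left(- \frac{46401}{25106} + \frac{46779}{39025}\right)} = \frac{1}{\frac{1030 + 663}{4 \cdot 427} + \left(\left(-46401\right) \frac{1}{25106} + 46779 \cdot \frac{1}{39025}\right)} = \frac{1}{\frac{1}{4} \cdot \frac{1}{427} \cdot 1693 + \left(- \frac{46401}{25106} + \frac{46779}{39025}\right)} = \frac{1}{\frac{1693}{1708} - \frac{636365451}{979761650}} = \frac{1}{\frac{40844591653}{119530921300}} = \frac{119530921300}{40844591653}$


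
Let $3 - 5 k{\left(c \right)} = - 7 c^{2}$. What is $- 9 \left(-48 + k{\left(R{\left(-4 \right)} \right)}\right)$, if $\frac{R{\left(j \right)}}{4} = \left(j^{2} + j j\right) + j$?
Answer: $- \frac{788139}{5} \approx -1.5763 \cdot 10^{5}$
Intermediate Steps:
$R{\left(j \right)} = 4 j + 8 j^{2}$ ($R{\left(j \right)} = 4 \left(\left(j^{2} + j j\right) + j\right) = 4 \left(\left(j^{2} + j^{2}\right) + j\right) = 4 \left(2 j^{2} + j\right) = 4 \left(j + 2 j^{2}\right) = 4 j + 8 j^{2}$)
$k{\left(c \right)} = \frac{3}{5} + \frac{7 c^{2}}{5}$ ($k{\left(c \right)} = \frac{3}{5} - \frac{\left(-7\right) c^{2}}{5} = \frac{3}{5} + \frac{7 c^{2}}{5}$)
$- 9 \left(-48 + k{\left(R{\left(-4 \right)} \right)}\right) = - 9 \left(-48 + \left(\frac{3}{5} + \frac{7 \left(4 \left(-4\right) \left(1 + 2 \left(-4\right)\right)\right)^{2}}{5}\right)\right) = - 9 \left(-48 + \left(\frac{3}{5} + \frac{7 \left(4 \left(-4\right) \left(1 - 8\right)\right)^{2}}{5}\right)\right) = - 9 \left(-48 + \left(\frac{3}{5} + \frac{7 \left(4 \left(-4\right) \left(-7\right)\right)^{2}}{5}\right)\right) = - 9 \left(-48 + \left(\frac{3}{5} + \frac{7 \cdot 112^{2}}{5}\right)\right) = - 9 \left(-48 + \left(\frac{3}{5} + \frac{7}{5} \cdot 12544\right)\right) = - 9 \left(-48 + \left(\frac{3}{5} + \frac{87808}{5}\right)\right) = - 9 \left(-48 + \frac{87811}{5}\right) = \left(-9\right) \frac{87571}{5} = - \frac{788139}{5}$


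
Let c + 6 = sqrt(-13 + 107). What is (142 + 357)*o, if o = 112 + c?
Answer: 52894 + 499*sqrt(94) ≈ 57732.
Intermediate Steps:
c = -6 + sqrt(94) (c = -6 + sqrt(-13 + 107) = -6 + sqrt(94) ≈ 3.6954)
o = 106 + sqrt(94) (o = 112 + (-6 + sqrt(94)) = 106 + sqrt(94) ≈ 115.70)
(142 + 357)*o = (142 + 357)*(106 + sqrt(94)) = 499*(106 + sqrt(94)) = 52894 + 499*sqrt(94)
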